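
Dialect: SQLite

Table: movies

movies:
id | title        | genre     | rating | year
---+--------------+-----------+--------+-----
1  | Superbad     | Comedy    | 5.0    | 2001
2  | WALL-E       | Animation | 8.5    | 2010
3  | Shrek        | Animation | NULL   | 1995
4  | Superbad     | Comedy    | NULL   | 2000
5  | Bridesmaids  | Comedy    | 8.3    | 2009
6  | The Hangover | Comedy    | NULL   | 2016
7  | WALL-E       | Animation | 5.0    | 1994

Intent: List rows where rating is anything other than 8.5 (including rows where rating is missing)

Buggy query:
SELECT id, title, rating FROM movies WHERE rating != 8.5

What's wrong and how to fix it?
Bug: Inequality against NULL is unknown, not true; rows with NULL are dropped

Fix: Handle NULL separately with IS NULL alongside the inequality

Corrected query:
SELECT id, title, rating FROM movies WHERE rating != 8.5 OR rating IS NULL

Result:
id | title        | rating
---+--------------+-------
1  | Superbad     | 5     
3  | Shrek        | NULL  
4  | Superbad     | NULL  
5  | Bridesmaids  | 8.3   
6  | The Hangover | NULL  
7  | WALL-E       | 5     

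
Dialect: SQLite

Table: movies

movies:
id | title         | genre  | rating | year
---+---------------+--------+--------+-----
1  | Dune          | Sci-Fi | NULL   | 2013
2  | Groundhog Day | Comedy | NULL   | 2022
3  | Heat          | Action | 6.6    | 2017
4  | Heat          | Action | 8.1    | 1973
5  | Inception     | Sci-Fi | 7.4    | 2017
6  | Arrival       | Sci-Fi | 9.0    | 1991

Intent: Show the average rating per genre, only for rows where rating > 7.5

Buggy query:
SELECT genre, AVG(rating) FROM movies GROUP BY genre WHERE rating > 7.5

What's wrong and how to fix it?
Bug: WHERE cannot follow GROUP BY

Fix: Place WHERE between FROM and GROUP BY

Corrected query:
SELECT genre, AVG(rating) FROM movies WHERE rating > 7.5 GROUP BY genre

Result:
genre  | AVG(rating)
-------+------------
Action | 8.1        
Sci-Fi | 9          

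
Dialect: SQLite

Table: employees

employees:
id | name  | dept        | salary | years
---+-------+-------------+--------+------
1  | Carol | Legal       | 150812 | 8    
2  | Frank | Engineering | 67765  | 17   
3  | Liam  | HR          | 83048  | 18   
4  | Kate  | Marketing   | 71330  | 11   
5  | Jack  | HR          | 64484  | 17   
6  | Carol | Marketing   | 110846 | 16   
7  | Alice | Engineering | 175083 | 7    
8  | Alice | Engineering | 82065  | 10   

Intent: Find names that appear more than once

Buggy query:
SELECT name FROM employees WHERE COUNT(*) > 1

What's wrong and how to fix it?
Bug: COUNT(*) is an aggregate and cannot be used in WHERE

Fix: GROUP BY name, then filter groups with HAVING COUNT(*) > 1

Corrected query:
SELECT name FROM employees GROUP BY name HAVING COUNT(*) > 1

Result:
name 
-----
Alice
Carol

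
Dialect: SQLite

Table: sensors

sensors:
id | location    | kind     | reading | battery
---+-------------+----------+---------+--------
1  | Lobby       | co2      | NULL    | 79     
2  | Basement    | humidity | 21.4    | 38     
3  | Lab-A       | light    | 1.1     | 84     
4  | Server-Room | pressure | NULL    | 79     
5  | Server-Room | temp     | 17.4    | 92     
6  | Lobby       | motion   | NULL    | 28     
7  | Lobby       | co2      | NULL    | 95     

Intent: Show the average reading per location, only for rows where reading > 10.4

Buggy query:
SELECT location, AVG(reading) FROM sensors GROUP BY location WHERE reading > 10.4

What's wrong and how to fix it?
Bug: Row-level WHERE must come before GROUP BY in the clause order

Fix: Place WHERE between FROM and GROUP BY

Corrected query:
SELECT location, AVG(reading) FROM sensors WHERE reading > 10.4 GROUP BY location

Result:
location    | AVG(reading)
------------+-------------
Basement    | 21.4        
Server-Room | 17.4        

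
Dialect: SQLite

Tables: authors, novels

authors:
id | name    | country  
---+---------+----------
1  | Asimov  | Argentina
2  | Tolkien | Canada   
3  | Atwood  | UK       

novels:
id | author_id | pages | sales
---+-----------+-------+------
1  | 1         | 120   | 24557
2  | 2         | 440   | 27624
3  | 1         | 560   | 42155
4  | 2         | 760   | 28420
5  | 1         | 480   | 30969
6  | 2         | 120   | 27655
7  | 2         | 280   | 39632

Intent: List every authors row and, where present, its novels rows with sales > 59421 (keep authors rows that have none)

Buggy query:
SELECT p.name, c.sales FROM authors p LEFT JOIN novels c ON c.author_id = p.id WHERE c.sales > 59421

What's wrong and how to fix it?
Bug: A WHERE condition on the right-hand table after LEFT JOIN drops unmatched parents

Fix: Move the right-table condition into the ON clause so unmatched parents are kept

Corrected query:
SELECT p.name, c.sales FROM authors p LEFT JOIN novels c ON c.author_id = p.id AND c.sales > 59421

Result:
name    | sales
--------+------
Asimov  | NULL 
Tolkien | NULL 
Atwood  | NULL 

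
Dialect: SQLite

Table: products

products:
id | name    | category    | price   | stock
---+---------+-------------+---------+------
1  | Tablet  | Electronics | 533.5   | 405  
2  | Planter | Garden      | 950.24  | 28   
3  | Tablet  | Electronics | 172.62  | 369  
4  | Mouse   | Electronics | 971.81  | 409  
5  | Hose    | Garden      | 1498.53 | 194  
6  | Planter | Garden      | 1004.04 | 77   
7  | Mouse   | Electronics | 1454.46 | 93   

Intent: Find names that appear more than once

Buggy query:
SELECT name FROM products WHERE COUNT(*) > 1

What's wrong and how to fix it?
Bug: COUNT(*) is an aggregate and cannot be used in WHERE

Fix: GROUP BY name, then filter groups with HAVING COUNT(*) > 1

Corrected query:
SELECT name FROM products GROUP BY name HAVING COUNT(*) > 1

Result:
name   
-------
Mouse  
Planter
Tablet 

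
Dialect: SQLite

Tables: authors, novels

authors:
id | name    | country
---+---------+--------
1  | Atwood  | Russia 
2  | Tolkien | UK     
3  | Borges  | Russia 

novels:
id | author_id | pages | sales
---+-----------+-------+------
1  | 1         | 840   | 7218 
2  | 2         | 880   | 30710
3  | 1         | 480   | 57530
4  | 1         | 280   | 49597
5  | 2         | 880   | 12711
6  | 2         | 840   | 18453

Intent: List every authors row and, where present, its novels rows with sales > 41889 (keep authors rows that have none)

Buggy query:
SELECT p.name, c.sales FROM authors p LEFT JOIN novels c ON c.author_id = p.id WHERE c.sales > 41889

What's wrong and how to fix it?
Bug: Filtering c.sales in WHERE discards the NULL rows produced by LEFT JOIN, turning it into an inner join

Fix: Move the right-table condition into the ON clause so unmatched parents are kept

Corrected query:
SELECT p.name, c.sales FROM authors p LEFT JOIN novels c ON c.author_id = p.id AND c.sales > 41889

Result:
name    | sales
--------+------
Atwood  | 49597
Atwood  | 57530
Tolkien | NULL 
Borges  | NULL 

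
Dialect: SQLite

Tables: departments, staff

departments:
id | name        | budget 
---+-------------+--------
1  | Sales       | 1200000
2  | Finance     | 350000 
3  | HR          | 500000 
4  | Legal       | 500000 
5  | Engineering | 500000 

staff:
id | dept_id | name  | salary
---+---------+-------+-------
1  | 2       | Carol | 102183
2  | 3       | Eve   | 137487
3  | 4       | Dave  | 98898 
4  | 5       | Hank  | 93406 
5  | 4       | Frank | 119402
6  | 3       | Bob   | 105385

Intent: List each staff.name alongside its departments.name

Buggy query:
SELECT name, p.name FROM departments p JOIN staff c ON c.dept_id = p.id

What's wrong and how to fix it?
Bug: 'name' exists in both joined tables, so the database can't tell which one is meant

Fix: Qualify the column with its table alias (c.name)

Corrected query:
SELECT c.name, p.name FROM departments p JOIN staff c ON c.dept_id = p.id

Result:
name  | name       
------+------------
Carol | Finance    
Eve   | HR         
Dave  | Legal      
Hank  | Engineering
Frank | Legal      
Bob   | HR         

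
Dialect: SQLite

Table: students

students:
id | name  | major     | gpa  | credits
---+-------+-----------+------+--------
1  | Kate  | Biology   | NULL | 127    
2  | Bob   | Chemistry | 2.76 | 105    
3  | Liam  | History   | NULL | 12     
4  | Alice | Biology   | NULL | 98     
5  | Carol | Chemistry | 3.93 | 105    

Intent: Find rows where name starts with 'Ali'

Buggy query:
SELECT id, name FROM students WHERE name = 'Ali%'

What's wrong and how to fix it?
Bug: Wildcards only work with LIKE; '=' treats '%' as a literal character

Fix: Use LIKE for wildcard pattern matching

Corrected query:
SELECT id, name FROM students WHERE name LIKE 'Ali%'

Result:
id | name 
---+------
4  | Alice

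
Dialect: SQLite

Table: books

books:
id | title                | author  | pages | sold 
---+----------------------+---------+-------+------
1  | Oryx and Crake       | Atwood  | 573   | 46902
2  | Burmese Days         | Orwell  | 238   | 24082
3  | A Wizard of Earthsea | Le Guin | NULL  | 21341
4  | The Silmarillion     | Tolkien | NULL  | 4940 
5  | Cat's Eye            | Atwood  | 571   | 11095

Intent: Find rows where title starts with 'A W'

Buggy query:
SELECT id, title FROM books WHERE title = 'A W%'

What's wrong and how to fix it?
Bug: '=' compares the literal string including the % character; pattern matching needs LIKE

Fix: Use LIKE for wildcard pattern matching

Corrected query:
SELECT id, title FROM books WHERE title LIKE 'A W%'

Result:
id | title               
---+---------------------
3  | A Wizard of Earthsea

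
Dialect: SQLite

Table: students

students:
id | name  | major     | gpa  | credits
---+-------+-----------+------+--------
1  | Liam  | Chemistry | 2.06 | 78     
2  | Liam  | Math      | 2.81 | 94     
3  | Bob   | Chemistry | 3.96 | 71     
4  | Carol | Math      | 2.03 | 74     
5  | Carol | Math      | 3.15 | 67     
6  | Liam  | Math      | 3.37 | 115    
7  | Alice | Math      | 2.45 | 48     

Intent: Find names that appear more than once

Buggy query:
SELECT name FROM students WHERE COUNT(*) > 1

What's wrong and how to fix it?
Bug: COUNT(*) is an aggregate and cannot be used in WHERE

Fix: Group first, then use HAVING for the count condition

Corrected query:
SELECT name FROM students GROUP BY name HAVING COUNT(*) > 1

Result:
name 
-----
Carol
Liam 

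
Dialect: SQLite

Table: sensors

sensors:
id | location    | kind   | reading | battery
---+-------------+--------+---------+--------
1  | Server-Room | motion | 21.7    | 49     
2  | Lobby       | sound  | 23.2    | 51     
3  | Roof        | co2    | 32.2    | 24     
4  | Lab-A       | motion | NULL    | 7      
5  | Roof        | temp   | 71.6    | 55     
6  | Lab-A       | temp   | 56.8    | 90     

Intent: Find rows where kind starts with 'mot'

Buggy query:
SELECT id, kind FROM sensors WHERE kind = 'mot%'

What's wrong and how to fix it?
Bug: '=' compares the literal string including the % character; pattern matching needs LIKE

Fix: Use LIKE for wildcard pattern matching

Corrected query:
SELECT id, kind FROM sensors WHERE kind LIKE 'mot%'

Result:
id | kind  
---+-------
1  | motion
4  | motion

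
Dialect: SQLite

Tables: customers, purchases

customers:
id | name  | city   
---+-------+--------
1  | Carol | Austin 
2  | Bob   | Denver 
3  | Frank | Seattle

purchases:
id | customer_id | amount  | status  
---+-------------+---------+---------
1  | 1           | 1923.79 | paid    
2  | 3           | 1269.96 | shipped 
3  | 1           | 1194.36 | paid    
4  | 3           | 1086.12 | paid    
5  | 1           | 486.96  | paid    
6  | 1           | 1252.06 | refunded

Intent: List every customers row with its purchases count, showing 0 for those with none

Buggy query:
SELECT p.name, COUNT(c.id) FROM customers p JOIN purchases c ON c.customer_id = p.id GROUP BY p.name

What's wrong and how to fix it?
Bug: INNER JOIN drops customers rows that have no matching purchases rows

Fix: Switch to LEFT JOIN to retain unmatched parent rows

Corrected query:
SELECT p.name, COUNT(c.id) FROM customers p LEFT JOIN purchases c ON c.customer_id = p.id GROUP BY p.name

Result:
name  | COUNT(c.id)
------+------------
Bob   | 0          
Carol | 4          
Frank | 2          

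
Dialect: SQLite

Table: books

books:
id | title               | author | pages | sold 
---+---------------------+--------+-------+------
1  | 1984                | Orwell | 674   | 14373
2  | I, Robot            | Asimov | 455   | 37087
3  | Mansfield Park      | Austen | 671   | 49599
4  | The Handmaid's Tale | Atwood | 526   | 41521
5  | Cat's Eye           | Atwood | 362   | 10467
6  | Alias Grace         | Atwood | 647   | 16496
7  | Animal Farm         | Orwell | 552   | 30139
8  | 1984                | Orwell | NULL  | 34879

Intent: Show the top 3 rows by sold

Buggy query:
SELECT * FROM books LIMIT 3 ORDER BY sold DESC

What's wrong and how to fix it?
Bug: LIMIT must come after ORDER BY

Fix: Sort with ORDER BY, then apply LIMIT

Corrected query:
SELECT * FROM books ORDER BY sold DESC LIMIT 3

Result:
id | title               | author | pages | sold 
---+---------------------+--------+-------+------
3  | Mansfield Park      | Austen | 671   | 49599
4  | The Handmaid's Tale | Atwood | 526   | 41521
2  | I, Robot            | Asimov | 455   | 37087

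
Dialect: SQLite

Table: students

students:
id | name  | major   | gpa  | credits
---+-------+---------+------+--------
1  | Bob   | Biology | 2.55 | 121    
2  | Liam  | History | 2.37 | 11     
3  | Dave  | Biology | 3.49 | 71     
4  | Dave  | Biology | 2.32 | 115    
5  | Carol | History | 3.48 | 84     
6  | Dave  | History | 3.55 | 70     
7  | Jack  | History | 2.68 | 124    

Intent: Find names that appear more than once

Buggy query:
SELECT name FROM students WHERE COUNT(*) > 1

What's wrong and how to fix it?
Bug: COUNT(*) is an aggregate and cannot be used in WHERE

Fix: Group first, then use HAVING for the count condition

Corrected query:
SELECT name FROM students GROUP BY name HAVING COUNT(*) > 1

Result:
name
----
Dave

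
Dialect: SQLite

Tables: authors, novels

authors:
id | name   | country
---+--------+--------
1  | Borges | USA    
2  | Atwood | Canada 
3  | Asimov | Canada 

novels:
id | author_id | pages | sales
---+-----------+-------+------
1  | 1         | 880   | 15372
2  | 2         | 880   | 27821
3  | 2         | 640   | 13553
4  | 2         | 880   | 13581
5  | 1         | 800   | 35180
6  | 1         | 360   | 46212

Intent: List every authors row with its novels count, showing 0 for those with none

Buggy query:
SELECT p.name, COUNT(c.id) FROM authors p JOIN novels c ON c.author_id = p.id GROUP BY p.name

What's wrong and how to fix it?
Bug: An inner join excludes parents with zero children

Fix: Use LEFT JOIN so parents without children still appear (COUNT(c.id) gives 0)

Corrected query:
SELECT p.name, COUNT(c.id) FROM authors p LEFT JOIN novels c ON c.author_id = p.id GROUP BY p.name

Result:
name   | COUNT(c.id)
-------+------------
Asimov | 0          
Atwood | 3          
Borges | 3          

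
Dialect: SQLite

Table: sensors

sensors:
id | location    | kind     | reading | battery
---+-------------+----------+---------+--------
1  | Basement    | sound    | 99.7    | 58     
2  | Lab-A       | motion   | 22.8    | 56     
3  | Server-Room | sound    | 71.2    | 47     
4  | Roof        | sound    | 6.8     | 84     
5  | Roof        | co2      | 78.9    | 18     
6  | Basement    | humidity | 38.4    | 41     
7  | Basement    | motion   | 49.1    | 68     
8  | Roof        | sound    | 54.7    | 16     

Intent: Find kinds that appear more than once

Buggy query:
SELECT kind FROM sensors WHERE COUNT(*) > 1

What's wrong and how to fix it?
Bug: WHERE can't reference COUNT(*); aggregates are computed after WHERE

Fix: GROUP BY kind, then filter groups with HAVING COUNT(*) > 1

Corrected query:
SELECT kind FROM sensors GROUP BY kind HAVING COUNT(*) > 1

Result:
kind  
------
motion
sound 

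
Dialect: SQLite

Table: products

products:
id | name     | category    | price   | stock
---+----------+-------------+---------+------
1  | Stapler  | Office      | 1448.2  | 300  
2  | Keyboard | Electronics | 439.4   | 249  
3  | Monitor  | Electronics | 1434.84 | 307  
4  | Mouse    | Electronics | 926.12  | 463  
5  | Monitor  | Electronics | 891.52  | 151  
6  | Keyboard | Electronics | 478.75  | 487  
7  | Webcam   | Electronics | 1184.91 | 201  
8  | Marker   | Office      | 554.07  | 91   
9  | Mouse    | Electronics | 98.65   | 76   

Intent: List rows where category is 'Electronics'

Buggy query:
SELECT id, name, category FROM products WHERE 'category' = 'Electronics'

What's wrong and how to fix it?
Bug: Single quotes denote string literals in SQL; the column name is being compared as a constant string

Fix: Reference the column as category without single quotes

Corrected query:
SELECT id, name, category FROM products WHERE category = 'Electronics'

Result:
id | name     | category   
---+----------+------------
2  | Keyboard | Electronics
3  | Monitor  | Electronics
4  | Mouse    | Electronics
5  | Monitor  | Electronics
6  | Keyboard | Electronics
7  | Webcam   | Electronics
9  | Mouse    | Electronics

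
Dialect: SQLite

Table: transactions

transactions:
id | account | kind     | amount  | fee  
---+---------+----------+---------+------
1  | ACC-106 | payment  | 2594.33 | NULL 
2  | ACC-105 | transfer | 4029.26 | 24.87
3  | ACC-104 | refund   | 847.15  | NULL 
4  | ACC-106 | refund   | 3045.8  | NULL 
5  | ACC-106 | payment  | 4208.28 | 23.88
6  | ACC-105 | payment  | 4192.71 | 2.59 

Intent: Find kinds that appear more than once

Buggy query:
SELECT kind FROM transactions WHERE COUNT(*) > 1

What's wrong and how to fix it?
Bug: WHERE can't reference COUNT(*); aggregates are computed after WHERE

Fix: GROUP BY kind, then filter groups with HAVING COUNT(*) > 1

Corrected query:
SELECT kind FROM transactions GROUP BY kind HAVING COUNT(*) > 1

Result:
kind   
-------
payment
refund 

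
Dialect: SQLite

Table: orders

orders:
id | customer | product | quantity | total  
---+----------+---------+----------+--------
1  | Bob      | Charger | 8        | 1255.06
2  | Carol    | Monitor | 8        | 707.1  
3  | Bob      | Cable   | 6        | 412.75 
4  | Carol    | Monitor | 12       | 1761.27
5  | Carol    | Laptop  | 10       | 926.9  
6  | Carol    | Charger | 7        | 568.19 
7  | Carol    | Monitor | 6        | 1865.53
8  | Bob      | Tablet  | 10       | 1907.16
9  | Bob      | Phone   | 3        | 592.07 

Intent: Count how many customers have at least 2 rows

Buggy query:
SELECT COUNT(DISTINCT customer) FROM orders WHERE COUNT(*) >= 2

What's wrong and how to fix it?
Bug: COUNT(*) cannot appear in WHERE; the per-group count doesn't exist yet

Fix: Group first with HAVING COUNT(*) >= 2, then COUNT the resulting groups

Corrected query:
SELECT COUNT(*) FROM (SELECT customer FROM orders GROUP BY customer HAVING COUNT(*) >= 2)

Result:
COUNT(*)
--------
2       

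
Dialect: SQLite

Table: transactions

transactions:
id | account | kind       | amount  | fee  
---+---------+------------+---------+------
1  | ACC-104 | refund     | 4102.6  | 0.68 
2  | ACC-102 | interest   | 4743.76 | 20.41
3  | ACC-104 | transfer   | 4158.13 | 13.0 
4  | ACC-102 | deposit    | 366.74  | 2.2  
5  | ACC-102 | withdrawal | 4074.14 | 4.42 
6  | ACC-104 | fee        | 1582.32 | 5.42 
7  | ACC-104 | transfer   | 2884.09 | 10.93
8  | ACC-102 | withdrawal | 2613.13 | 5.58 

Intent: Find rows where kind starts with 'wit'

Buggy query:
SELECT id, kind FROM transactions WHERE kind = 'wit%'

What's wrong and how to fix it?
Bug: '=' compares the literal string including the % character; pattern matching needs LIKE

Fix: Replace '=' with LIKE so 'wit%' is treated as a pattern

Corrected query:
SELECT id, kind FROM transactions WHERE kind LIKE 'wit%'

Result:
id | kind      
---+-----------
5  | withdrawal
8  | withdrawal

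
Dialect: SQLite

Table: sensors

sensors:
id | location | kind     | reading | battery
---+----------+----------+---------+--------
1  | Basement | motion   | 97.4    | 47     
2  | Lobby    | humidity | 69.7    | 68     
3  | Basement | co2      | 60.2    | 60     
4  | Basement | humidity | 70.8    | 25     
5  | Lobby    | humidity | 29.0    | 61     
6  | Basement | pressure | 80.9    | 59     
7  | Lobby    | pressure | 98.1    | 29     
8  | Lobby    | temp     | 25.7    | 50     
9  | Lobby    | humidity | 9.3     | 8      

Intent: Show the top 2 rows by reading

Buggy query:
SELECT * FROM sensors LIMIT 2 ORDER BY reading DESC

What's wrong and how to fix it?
Bug: LIMIT must come after ORDER BY

Fix: Sort with ORDER BY, then apply LIMIT

Corrected query:
SELECT * FROM sensors ORDER BY reading DESC LIMIT 2

Result:
id | location | kind     | reading | battery
---+----------+----------+---------+--------
7  | Lobby    | pressure | 98.1    | 29     
1  | Basement | motion   | 97.4    | 47     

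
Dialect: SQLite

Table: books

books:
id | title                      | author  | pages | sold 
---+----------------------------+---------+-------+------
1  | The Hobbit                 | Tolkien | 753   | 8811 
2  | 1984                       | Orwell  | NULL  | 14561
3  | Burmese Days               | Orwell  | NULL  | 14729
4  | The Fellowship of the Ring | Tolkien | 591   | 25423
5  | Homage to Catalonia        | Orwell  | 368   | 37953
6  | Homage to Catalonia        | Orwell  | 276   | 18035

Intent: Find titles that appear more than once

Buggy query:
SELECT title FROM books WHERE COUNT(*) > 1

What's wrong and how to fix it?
Bug: WHERE can't reference COUNT(*); aggregates are computed after WHERE

Fix: Group first, then use HAVING for the count condition

Corrected query:
SELECT title FROM books GROUP BY title HAVING COUNT(*) > 1

Result:
title              
-------------------
Homage to Catalonia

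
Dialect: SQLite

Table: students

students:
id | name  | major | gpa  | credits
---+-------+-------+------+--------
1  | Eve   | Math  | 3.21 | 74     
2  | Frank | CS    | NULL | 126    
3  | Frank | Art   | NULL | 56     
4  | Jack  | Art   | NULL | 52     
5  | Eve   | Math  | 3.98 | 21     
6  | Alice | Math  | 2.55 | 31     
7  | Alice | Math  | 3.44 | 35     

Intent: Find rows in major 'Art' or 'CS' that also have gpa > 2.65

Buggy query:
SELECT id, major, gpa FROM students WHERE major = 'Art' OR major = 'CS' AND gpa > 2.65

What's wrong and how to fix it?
Bug: Without parentheses, AND is evaluated before OR, so the gpa filter only applies to the 'CS' branch

Fix: Add parentheses around the OR so the AND applies to both alternatives

Corrected query:
SELECT id, major, gpa FROM students WHERE (major = 'Art' OR major = 'CS') AND gpa > 2.65

Result:
(no rows)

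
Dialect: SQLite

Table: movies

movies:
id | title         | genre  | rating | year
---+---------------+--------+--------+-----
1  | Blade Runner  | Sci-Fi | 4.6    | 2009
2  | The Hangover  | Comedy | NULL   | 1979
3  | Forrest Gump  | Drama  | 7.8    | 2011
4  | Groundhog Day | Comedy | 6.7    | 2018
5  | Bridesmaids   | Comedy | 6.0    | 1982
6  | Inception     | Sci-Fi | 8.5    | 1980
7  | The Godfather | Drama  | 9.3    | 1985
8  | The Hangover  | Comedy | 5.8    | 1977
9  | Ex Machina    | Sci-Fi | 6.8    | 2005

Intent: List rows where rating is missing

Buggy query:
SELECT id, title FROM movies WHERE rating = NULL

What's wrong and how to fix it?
Bug: '= NULL' is always unknown in SQL three-valued logic, so no rows match

Fix: Replace '= NULL' with 'IS NULL'

Corrected query:
SELECT id, title FROM movies WHERE rating IS NULL

Result:
id | title       
---+-------------
2  | The Hangover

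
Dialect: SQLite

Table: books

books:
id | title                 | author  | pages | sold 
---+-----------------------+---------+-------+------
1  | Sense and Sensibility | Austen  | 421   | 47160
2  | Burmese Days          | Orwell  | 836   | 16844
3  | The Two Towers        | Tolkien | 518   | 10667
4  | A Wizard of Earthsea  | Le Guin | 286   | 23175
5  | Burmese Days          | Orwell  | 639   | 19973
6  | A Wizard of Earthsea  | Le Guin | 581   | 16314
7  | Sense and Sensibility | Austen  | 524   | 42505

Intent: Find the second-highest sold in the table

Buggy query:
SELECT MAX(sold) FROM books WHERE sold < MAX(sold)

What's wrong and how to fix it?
Bug: The inner MAX is an aggregate inside WHERE, which is not allowed

Fix: Put the inner MAX in a scalar subquery

Corrected query:
SELECT MAX(sold) FROM books WHERE sold < (SELECT MAX(sold) FROM books)

Result:
MAX(sold)
---------
42505    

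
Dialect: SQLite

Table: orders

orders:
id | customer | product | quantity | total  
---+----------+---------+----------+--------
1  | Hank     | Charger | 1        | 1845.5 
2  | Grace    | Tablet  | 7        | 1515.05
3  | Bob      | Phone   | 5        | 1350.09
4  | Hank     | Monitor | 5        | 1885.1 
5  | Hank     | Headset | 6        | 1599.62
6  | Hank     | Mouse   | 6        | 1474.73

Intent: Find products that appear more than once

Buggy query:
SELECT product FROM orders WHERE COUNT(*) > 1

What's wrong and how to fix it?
Bug: WHERE can't reference COUNT(*); aggregates are computed after WHERE

Fix: GROUP BY product, then filter groups with HAVING COUNT(*) > 1

Corrected query:
SELECT product FROM orders GROUP BY product HAVING COUNT(*) > 1

Result:
(no rows)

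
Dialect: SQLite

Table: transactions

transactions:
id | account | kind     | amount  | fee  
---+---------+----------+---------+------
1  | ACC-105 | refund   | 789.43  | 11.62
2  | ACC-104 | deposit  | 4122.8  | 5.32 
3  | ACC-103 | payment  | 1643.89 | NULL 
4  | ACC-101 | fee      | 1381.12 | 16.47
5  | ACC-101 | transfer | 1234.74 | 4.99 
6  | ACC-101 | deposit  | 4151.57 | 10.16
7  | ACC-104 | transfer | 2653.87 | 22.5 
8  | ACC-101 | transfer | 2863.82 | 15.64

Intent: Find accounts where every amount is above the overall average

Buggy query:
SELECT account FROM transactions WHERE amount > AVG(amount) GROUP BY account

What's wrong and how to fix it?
Bug: AVG() is an aggregate; it can't sit directly in WHERE

Fix: Compute the overall average in a scalar subquery and compare each group's MIN against it in HAVING

Corrected query:
SELECT account FROM transactions GROUP BY account HAVING MIN(amount) > (SELECT AVG(amount) FROM transactions)

Result:
account
-------
ACC-104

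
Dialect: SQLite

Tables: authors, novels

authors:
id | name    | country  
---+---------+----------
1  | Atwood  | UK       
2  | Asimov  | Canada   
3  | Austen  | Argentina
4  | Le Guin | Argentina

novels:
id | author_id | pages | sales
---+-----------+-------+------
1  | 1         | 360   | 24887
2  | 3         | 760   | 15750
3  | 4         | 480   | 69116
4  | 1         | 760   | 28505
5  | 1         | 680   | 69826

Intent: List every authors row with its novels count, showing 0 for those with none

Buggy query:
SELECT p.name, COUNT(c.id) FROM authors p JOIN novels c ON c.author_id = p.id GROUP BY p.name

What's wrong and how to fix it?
Bug: An inner join excludes parents with zero children

Fix: Use LEFT JOIN so parents without children still appear (COUNT(c.id) gives 0)

Corrected query:
SELECT p.name, COUNT(c.id) FROM authors p LEFT JOIN novels c ON c.author_id = p.id GROUP BY p.name

Result:
name    | COUNT(c.id)
--------+------------
Asimov  | 0          
Atwood  | 3          
Austen  | 1          
Le Guin | 1          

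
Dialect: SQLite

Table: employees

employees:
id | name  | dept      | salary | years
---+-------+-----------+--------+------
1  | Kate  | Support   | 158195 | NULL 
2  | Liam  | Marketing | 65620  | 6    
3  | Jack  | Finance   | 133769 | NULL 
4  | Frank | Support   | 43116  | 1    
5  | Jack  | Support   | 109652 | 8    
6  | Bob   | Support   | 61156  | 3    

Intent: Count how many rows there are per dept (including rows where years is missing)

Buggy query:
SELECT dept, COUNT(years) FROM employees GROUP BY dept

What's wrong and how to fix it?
Bug: COUNT(column) counts non-NULL values only; rows with NULL years aren't counted

Fix: Replace COUNT(years) with COUNT(*)

Corrected query:
SELECT dept, COUNT(*) FROM employees GROUP BY dept

Result:
dept      | COUNT(*)
----------+---------
Finance   | 1       
Marketing | 1       
Support   | 4       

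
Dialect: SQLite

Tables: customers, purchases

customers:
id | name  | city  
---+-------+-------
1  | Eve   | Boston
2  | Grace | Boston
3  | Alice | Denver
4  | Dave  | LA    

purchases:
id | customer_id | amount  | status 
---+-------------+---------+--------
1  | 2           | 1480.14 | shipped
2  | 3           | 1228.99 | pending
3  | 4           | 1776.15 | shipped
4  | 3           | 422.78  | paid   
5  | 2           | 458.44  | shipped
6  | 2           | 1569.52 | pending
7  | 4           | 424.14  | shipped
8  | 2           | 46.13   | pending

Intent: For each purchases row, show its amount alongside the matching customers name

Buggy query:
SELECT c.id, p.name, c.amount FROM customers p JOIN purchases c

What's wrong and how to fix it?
Bug: JOIN with no ON clause produces a cartesian product; every purchases row pairs with every customers row

Fix: Specify the join condition linking the foreign key to the parent id

Corrected query:
SELECT c.id, p.name, c.amount FROM customers p JOIN purchases c ON c.customer_id = p.id

Result:
id | name  | amount 
---+-------+--------
1  | Grace | 1480.14
2  | Alice | 1228.99
3  | Dave  | 1776.15
4  | Alice | 422.78 
5  | Grace | 458.44 
6  | Grace | 1569.52
7  | Dave  | 424.14 
8  | Grace | 46.13  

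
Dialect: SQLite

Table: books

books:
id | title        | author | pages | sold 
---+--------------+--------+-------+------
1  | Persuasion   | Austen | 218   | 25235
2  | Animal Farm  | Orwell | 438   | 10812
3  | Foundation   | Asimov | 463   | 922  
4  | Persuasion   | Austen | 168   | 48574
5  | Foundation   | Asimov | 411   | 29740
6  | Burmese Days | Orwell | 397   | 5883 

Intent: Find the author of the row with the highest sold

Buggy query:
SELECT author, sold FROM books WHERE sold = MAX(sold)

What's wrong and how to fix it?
Bug: MAX(sold) is an aggregate and cannot be used directly in WHERE

Fix: Wrap MAX in a scalar subquery so WHERE compares against a single value

Corrected query:
SELECT author, sold FROM books WHERE sold = (SELECT MAX(sold) FROM books)

Result:
author | sold 
-------+------
Austen | 48574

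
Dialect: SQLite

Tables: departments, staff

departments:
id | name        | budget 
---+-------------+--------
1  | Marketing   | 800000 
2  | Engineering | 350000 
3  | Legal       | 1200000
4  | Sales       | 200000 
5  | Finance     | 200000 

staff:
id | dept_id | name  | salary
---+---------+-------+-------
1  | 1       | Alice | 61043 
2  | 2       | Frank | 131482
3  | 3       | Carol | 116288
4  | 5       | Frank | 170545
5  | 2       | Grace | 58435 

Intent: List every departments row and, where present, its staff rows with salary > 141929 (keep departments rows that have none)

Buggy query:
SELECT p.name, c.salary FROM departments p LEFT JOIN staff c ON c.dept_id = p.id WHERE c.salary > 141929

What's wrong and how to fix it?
Bug: Filtering c.salary in WHERE discards the NULL rows produced by LEFT JOIN, turning it into an inner join

Fix: Move the right-table condition into the ON clause so unmatched parents are kept

Corrected query:
SELECT p.name, c.salary FROM departments p LEFT JOIN staff c ON c.dept_id = p.id AND c.salary > 141929

Result:
name        | salary
------------+-------
Marketing   | NULL  
Engineering | NULL  
Legal       | NULL  
Sales       | NULL  
Finance     | 170545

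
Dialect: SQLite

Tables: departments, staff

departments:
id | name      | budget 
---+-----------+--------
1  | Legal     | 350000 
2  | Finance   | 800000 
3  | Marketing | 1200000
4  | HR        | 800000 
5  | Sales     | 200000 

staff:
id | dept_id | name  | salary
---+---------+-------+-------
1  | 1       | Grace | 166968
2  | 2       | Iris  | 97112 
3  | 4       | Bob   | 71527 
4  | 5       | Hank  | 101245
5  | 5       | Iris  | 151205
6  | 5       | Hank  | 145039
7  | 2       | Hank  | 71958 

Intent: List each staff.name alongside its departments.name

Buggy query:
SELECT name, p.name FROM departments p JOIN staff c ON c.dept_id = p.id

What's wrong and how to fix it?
Bug: 'name' exists in both joined tables, so the database can't tell which one is meant

Fix: Qualify the column with its table alias (c.name)

Corrected query:
SELECT c.name, p.name FROM departments p JOIN staff c ON c.dept_id = p.id

Result:
name  | name   
------+--------
Grace | Legal  
Iris  | Finance
Bob   | HR     
Hank  | Sales  
Iris  | Sales  
Hank  | Sales  
Hank  | Finance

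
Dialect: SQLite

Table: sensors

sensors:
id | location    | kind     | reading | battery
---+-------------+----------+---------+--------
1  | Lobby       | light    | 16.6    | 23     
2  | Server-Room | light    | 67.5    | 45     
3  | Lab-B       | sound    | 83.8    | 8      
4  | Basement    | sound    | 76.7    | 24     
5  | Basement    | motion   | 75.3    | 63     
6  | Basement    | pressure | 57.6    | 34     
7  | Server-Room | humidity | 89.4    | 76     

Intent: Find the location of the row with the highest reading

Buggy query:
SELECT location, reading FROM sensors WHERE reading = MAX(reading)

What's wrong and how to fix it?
Bug: MAX(reading) is an aggregate and cannot be used directly in WHERE

Fix: Wrap MAX in a scalar subquery so WHERE compares against a single value

Corrected query:
SELECT location, reading FROM sensors WHERE reading = (SELECT MAX(reading) FROM sensors)

Result:
location    | reading
------------+--------
Server-Room | 89.4   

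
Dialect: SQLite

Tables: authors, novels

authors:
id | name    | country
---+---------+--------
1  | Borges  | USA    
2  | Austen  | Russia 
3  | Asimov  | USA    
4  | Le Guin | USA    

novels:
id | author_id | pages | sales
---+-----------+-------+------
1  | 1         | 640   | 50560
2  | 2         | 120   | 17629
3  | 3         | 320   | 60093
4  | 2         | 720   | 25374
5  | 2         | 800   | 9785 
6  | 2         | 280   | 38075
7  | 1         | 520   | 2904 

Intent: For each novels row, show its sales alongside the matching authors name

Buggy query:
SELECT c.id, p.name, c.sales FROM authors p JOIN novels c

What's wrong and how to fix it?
Bug: Missing join condition: each novels row is matched to all authors rows instead of just its own

Fix: Add ON c.author_id = p.id to the JOIN

Corrected query:
SELECT c.id, p.name, c.sales FROM authors p JOIN novels c ON c.author_id = p.id

Result:
id | name   | sales
---+--------+------
1  | Borges | 50560
2  | Austen | 17629
3  | Asimov | 60093
4  | Austen | 25374
5  | Austen | 9785 
6  | Austen | 38075
7  | Borges | 2904 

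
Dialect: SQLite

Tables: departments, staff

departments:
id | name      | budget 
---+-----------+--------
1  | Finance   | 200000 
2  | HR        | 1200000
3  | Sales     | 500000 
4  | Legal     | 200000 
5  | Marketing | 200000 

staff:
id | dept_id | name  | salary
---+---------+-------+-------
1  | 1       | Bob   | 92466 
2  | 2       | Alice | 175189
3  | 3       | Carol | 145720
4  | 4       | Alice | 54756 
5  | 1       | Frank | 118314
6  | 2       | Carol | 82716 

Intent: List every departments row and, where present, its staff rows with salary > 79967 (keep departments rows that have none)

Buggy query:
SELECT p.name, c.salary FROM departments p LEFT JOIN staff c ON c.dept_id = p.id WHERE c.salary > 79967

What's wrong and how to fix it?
Bug: A WHERE condition on the right-hand table after LEFT JOIN drops unmatched parents

Fix: Put 'c.salary > 79967' in the JOIN's ON clause instead of WHERE

Corrected query:
SELECT p.name, c.salary FROM departments p LEFT JOIN staff c ON c.dept_id = p.id AND c.salary > 79967

Result:
name      | salary
----------+-------
Finance   | 92466 
Finance   | 118314
HR        | 82716 
HR        | 175189
Sales     | 145720
Legal     | NULL  
Marketing | NULL  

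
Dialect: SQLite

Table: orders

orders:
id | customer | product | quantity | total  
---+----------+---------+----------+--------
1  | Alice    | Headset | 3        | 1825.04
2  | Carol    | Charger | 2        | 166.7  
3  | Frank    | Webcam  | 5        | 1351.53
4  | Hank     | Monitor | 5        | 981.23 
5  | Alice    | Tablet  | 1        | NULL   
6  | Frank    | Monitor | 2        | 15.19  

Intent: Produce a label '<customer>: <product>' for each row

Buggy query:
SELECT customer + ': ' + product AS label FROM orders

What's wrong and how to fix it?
Bug: SQLite uses || for string concatenation; + coerces text to numbers (yielding 0)

Fix: Replace + with || to concatenate text

Corrected query:
SELECT customer || ': ' || product AS label FROM orders

Result:
label         
--------------
Alice: Headset
Carol: Charger
Frank: Webcam 
Hank: Monitor 
Alice: Tablet 
Frank: Monitor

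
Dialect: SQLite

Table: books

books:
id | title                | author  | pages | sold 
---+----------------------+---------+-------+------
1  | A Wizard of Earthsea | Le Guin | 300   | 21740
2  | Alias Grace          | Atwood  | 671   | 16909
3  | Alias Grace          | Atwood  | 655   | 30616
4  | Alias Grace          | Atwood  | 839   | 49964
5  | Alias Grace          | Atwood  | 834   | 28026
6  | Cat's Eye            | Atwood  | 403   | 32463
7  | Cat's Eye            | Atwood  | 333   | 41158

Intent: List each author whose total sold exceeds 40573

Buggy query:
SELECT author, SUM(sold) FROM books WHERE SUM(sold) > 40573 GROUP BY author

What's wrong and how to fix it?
Bug: WHERE runs before GROUP BY, so aggregates aren't available there

Fix: Move the aggregate condition to a HAVING clause

Corrected query:
SELECT author, SUM(sold) FROM books GROUP BY author HAVING SUM(sold) > 40573

Result:
author | SUM(sold)
-------+----------
Atwood | 199136   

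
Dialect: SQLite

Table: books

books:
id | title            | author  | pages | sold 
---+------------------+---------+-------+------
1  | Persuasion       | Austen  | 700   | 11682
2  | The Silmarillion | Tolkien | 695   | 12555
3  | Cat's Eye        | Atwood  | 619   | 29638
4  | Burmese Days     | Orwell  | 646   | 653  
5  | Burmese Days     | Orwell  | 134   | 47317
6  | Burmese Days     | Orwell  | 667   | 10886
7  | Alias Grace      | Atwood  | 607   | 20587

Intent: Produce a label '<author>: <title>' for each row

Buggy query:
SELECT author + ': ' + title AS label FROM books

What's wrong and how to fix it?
Bug: SQLite uses || for string concatenation; + coerces text to numbers (yielding 0)

Fix: Replace + with || to concatenate text

Corrected query:
SELECT author || ': ' || title AS label FROM books

Result:
label                    
-------------------------
Austen: Persuasion       
Tolkien: The Silmarillion
Atwood: Cat's Eye        
Orwell: Burmese Days     
Orwell: Burmese Days     
Orwell: Burmese Days     
Atwood: Alias Grace      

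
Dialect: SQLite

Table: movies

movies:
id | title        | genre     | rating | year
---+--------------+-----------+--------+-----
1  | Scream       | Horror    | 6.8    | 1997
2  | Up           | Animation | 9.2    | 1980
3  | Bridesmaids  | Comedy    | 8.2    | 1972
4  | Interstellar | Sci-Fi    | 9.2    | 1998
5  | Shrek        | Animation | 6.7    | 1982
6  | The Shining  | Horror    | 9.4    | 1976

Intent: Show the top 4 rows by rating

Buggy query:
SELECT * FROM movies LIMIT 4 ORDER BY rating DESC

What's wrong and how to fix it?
Bug: LIMIT must come after ORDER BY

Fix: Sort with ORDER BY, then apply LIMIT

Corrected query:
SELECT * FROM movies ORDER BY rating DESC LIMIT 4

Result:
id | title        | genre     | rating | year
---+--------------+-----------+--------+-----
6  | The Shining  | Horror    | 9.4    | 1976
2  | Up           | Animation | 9.2    | 1980
4  | Interstellar | Sci-Fi    | 9.2    | 1998
3  | Bridesmaids  | Comedy    | 8.2    | 1972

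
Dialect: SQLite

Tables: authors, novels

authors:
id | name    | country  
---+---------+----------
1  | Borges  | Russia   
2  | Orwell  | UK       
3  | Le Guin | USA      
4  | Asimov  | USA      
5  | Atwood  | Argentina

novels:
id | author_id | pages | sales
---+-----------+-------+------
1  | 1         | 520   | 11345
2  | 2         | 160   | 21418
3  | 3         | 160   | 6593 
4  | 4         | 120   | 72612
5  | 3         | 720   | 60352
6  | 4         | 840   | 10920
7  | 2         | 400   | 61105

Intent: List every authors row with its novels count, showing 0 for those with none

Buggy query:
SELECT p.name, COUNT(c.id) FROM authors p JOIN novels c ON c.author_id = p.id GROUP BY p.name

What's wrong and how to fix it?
Bug: An inner join excludes parents with zero children

Fix: Use LEFT JOIN so parents without children still appear (COUNT(c.id) gives 0)

Corrected query:
SELECT p.name, COUNT(c.id) FROM authors p LEFT JOIN novels c ON c.author_id = p.id GROUP BY p.name

Result:
name    | COUNT(c.id)
--------+------------
Asimov  | 2          
Atwood  | 0          
Borges  | 1          
Le Guin | 2          
Orwell  | 2          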